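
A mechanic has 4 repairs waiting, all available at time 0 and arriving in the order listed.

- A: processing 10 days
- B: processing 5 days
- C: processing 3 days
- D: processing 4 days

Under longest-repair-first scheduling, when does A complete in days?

LPT (decreasing processing time): A B D C.
A: 0→10

10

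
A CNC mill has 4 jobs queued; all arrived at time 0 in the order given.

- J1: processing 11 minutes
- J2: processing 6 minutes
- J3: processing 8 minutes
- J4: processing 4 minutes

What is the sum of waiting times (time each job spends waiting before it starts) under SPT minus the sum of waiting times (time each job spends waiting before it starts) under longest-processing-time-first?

-23

SPT (increasing processing time): J4 J2 J3 J1.
J4: waits 0, runs 0→4
J2: waits 4, runs 4→10
J3: waits 10, runs 10→18
J1: waits 18, runs 18→29
Sum = 0+4+10+18 = 32.
LPT (decreasing processing time): J1 J3 J2 J4.
J1: waits 0, runs 0→11
J3: waits 11, runs 11→19
J2: waits 19, runs 19→25
J4: waits 25, runs 25→29
Sum = 0+11+19+25 = 55.
Difference = 32 − 55 = -23.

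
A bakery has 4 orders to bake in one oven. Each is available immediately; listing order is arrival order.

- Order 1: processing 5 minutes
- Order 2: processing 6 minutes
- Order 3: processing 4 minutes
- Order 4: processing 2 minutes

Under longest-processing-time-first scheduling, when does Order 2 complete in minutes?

6

LPT (decreasing processing time): Order 2 Order 1 Order 3 Order 4.
Order 2: 0→6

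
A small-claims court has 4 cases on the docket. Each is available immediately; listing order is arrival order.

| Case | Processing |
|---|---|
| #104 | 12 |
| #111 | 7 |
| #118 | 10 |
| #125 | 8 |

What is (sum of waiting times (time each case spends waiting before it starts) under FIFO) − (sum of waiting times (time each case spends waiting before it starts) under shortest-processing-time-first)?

FIFO (arrival order): #104 #111 #118 #125.
#104: waits 0, runs 0→12
#111: waits 12, runs 12→19
#118: waits 19, runs 19→29
#125: waits 29, runs 29→37
Sum = 0+12+19+29 = 60.
SPT (increasing processing time): #111 #125 #118 #104.
#111: waits 0, runs 0→7
#125: waits 7, runs 7→15
#118: waits 15, runs 15→25
#104: waits 25, runs 25→37
Sum = 0+7+15+25 = 47.
Difference = 60 − 47 = 13.

13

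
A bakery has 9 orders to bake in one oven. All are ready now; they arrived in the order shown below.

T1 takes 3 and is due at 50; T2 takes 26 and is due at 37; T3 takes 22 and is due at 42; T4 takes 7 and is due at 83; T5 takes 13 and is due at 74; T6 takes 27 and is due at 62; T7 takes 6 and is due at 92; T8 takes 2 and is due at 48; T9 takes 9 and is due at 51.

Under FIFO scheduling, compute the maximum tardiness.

64

FIFO (arrival order): T1 T2 T3 T4 T5 T6 T7 T8 T9.
T1: 0→3, due 50, tardiness 0
T2: 3→29, due 37, tardiness 0
T3: 29→51, due 42, tardiness 9
T4: 51→58, due 83, tardiness 0
T5: 58→71, due 74, tardiness 0
T6: 71→98, due 62, tardiness 36
T7: 98→104, due 92, tardiness 12
T8: 104→106, due 48, tardiness 58
T9: 106→115, due 51, tardiness 64
Maximum = 64.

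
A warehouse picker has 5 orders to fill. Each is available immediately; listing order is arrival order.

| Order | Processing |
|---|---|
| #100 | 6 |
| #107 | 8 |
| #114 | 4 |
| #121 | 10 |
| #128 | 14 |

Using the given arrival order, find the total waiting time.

66

FIFO (arrival order): #100 #107 #114 #121 #128.
#100: waits 0, runs 0→6
#107: waits 6, runs 6→14
#114: waits 14, runs 14→18
#121: waits 18, runs 18→28
#128: waits 28, runs 28→42
Sum = 0+6+14+18+28 = 66.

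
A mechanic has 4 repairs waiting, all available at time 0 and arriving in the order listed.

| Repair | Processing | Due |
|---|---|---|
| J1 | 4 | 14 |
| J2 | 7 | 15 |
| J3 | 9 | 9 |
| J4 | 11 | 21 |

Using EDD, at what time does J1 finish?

13

EDD (increasing due date): J3 J1 J2 J4.
J3: 0→9
J1: 9→13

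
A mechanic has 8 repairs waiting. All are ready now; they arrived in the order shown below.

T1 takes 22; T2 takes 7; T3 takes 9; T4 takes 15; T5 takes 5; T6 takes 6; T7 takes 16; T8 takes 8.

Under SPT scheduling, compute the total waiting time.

SPT (increasing processing time): T5 T6 T2 T8 T3 T4 T7 T1.
T5: waits 0, runs 0→5
T6: waits 5, runs 5→11
T2: waits 11, runs 11→18
T8: waits 18, runs 18→26
T3: waits 26, runs 26→35
T4: waits 35, runs 35→50
T7: waits 50, runs 50→66
T1: waits 66, runs 66→88
Sum = 0+5+11+18+26+35+50+66 = 211.

211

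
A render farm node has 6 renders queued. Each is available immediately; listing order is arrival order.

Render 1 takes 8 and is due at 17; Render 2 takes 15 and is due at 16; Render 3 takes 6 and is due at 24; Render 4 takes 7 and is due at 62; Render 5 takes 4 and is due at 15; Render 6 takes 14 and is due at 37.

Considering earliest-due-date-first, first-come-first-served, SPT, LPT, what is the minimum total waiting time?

EDD (increasing due date): Render 5 Render 2 Render 1 Render 3 Render 6 Render 4.
Render 5: waits 0, runs 0→4
Render 2: waits 4, runs 4→19
Render 1: waits 19, runs 19→27
Render 3: waits 27, runs 27→33
Render 6: waits 33, runs 33→47
Render 4: waits 47, runs 47→54
Sum = 0+4+19+27+33+47 = 130.
FIFO (arrival order): Render 1 Render 2 Render 3 Render 4 Render 5 Render 6.
Render 1: waits 0, runs 0→8
Render 2: waits 8, runs 8→23
Render 3: waits 23, runs 23→29
Render 4: waits 29, runs 29→36
Render 5: waits 36, runs 36→40
Render 6: waits 40, runs 40→54
Sum = 0+8+23+29+36+40 = 136.
SPT (increasing processing time): Render 5 Render 3 Render 4 Render 1 Render 6 Render 2.
Render 5: waits 0, runs 0→4
Render 3: waits 4, runs 4→10
Render 4: waits 10, runs 10→17
Render 1: waits 17, runs 17→25
Render 6: waits 25, runs 25→39
Render 2: waits 39, runs 39→54
Sum = 0+4+10+17+25+39 = 95.
LPT (decreasing processing time): Render 2 Render 6 Render 1 Render 4 Render 3 Render 5.
Render 2: waits 0, runs 0→15
Render 6: waits 15, runs 15→29
Render 1: waits 29, runs 29→37
Render 4: waits 37, runs 37→44
Render 3: waits 44, runs 44→50
Render 5: waits 50, runs 50→54
Sum = 0+15+29+37+44+50 = 175.
EDD 130, FIFO 136, SPT 95, LPT 175 → minimum 95.

95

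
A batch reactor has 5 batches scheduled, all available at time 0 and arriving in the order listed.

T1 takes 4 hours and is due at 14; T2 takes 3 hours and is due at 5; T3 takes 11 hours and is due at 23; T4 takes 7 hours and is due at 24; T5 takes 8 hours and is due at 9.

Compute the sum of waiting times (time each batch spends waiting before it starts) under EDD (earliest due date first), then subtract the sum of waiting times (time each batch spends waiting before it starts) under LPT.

-31

EDD (increasing due date): T2 T5 T1 T3 T4.
T2: waits 0, runs 0→3
T5: waits 3, runs 3→11
T1: waits 11, runs 11→15
T3: waits 15, runs 15→26
T4: waits 26, runs 26→33
Sum = 0+3+11+15+26 = 55.
LPT (decreasing processing time): T3 T5 T4 T1 T2.
T3: waits 0, runs 0→11
T5: waits 11, runs 11→19
T4: waits 19, runs 19→26
T1: waits 26, runs 26→30
T2: waits 30, runs 30→33
Sum = 0+11+19+26+30 = 86.
Difference = 55 − 86 = -31.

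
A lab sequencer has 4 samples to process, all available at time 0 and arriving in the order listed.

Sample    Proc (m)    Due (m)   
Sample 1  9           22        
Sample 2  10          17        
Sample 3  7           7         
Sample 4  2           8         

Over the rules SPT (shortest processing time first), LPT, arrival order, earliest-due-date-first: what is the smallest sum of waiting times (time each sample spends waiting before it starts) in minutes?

29

SPT (increasing processing time): Sample 4 Sample 3 Sample 1 Sample 2.
Sample 4: waits 0, runs 0→2
Sample 3: waits 2, runs 2→9
Sample 1: waits 9, runs 9→18
Sample 2: waits 18, runs 18→28
Sum = 0+2+9+18 = 29.
LPT (decreasing processing time): Sample 2 Sample 1 Sample 3 Sample 4.
Sample 2: waits 0, runs 0→10
Sample 1: waits 10, runs 10→19
Sample 3: waits 19, runs 19→26
Sample 4: waits 26, runs 26→28
Sum = 0+10+19+26 = 55.
FIFO (arrival order): Sample 1 Sample 2 Sample 3 Sample 4.
Sample 1: waits 0, runs 0→9
Sample 2: waits 9, runs 9→19
Sample 3: waits 19, runs 19→26
Sample 4: waits 26, runs 26→28
Sum = 0+9+19+26 = 54.
EDD (increasing due date): Sample 3 Sample 4 Sample 2 Sample 1.
Sample 3: waits 0, runs 0→7
Sample 4: waits 7, runs 7→9
Sample 2: waits 9, runs 9→19
Sample 1: waits 19, runs 19→28
Sum = 0+7+9+19 = 35.
SPT 29, LPT 55, FIFO 54, EDD 35 → minimum 29.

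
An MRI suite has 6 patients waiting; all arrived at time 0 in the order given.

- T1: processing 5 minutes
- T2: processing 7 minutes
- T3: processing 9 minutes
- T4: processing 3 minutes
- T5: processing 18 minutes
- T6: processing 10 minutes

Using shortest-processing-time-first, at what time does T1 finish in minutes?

8

SPT (increasing processing time): T4 T1 T2 T3 T6 T5.
T4: 0→3
T1: 3→8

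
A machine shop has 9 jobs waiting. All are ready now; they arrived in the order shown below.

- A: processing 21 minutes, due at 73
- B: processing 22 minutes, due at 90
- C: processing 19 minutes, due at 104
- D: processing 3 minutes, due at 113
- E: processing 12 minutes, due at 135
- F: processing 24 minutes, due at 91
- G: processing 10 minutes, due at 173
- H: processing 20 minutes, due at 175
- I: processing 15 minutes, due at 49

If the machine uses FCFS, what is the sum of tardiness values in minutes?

FIFO (arrival order): A B C D E F G H I.
A: 0→21, due 73, tardiness 0
B: 21→43, due 90, tardiness 0
C: 43→62, due 104, tardiness 0
D: 62→65, due 113, tardiness 0
E: 65→77, due 135, tardiness 0
F: 77→101, due 91, tardiness 10
G: 101→111, due 173, tardiness 0
H: 111→131, due 175, tardiness 0
I: 131→146, due 49, tardiness 97
Sum = 0+0+0+0+0+10+0+0+97 = 107.

107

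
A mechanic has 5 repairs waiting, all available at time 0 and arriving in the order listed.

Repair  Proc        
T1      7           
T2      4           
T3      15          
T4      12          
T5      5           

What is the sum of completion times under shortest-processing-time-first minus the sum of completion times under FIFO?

SPT (increasing processing time): T2 T5 T1 T4 T3.
T2: 0→4
T5: 4→9
T1: 9→16
T4: 16→28
T3: 28→43
Sum = 4+9+16+28+43 = 100.
FIFO (arrival order): T1 T2 T3 T4 T5.
T1: 0→7
T2: 7→11
T3: 11→26
T4: 26→38
T5: 38→43
Sum = 7+11+26+38+43 = 125.
Difference = 100 − 125 = -25.

-25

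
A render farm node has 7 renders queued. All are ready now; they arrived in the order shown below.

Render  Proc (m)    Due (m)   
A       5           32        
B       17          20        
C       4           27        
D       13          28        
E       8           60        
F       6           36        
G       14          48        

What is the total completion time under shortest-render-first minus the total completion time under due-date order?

-78

SPT (increasing processing time): C A F E D G B.
C: 0→4
A: 4→9
F: 9→15
E: 15→23
D: 23→36
G: 36→50
B: 50→67
Sum = 4+9+15+23+36+50+67 = 204.
EDD (increasing due date): B C D A F G E.
B: 0→17
C: 17→21
D: 21→34
A: 34→39
F: 39→45
G: 45→59
E: 59→67
Sum = 17+21+34+39+45+59+67 = 282.
Difference = 204 − 282 = -78.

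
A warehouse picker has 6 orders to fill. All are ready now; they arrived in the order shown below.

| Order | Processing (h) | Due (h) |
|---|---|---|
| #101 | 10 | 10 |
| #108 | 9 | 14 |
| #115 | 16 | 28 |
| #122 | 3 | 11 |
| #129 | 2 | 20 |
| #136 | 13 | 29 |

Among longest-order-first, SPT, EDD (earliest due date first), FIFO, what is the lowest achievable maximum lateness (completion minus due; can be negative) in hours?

24

LPT (decreasing processing time): #115 #136 #101 #108 #122 #129.
#115: 0→16, due 28, lateness -12
#136: 16→29, due 29, lateness 0
#101: 29→39, due 10, lateness 29
#108: 39→48, due 14, lateness 34
#122: 48→51, due 11, lateness 40
#129: 51→53, due 20, lateness 33
Maximum = 40.
SPT (increasing processing time): #129 #122 #108 #101 #136 #115.
#129: 0→2, due 20, lateness -18
#122: 2→5, due 11, lateness -6
#108: 5→14, due 14, lateness 0
#101: 14→24, due 10, lateness 14
#136: 24→37, due 29, lateness 8
#115: 37→53, due 28, lateness 25
Maximum = 25.
EDD (increasing due date): #101 #122 #108 #129 #115 #136.
#101: 0→10, due 10, lateness 0
#122: 10→13, due 11, lateness 2
#108: 13→22, due 14, lateness 8
#129: 22→24, due 20, lateness 4
#115: 24→40, due 28, lateness 12
#136: 40→53, due 29, lateness 24
Maximum = 24.
FIFO (arrival order): #101 #108 #115 #122 #129 #136.
#101: 0→10, due 10, lateness 0
#108: 10→19, due 14, lateness 5
#115: 19→35, due 28, lateness 7
#122: 35→38, due 11, lateness 27
#129: 38→40, due 20, lateness 20
#136: 40→53, due 29, lateness 24
Maximum = 27.
LPT 40, SPT 25, EDD 24, FIFO 27 → minimum 24.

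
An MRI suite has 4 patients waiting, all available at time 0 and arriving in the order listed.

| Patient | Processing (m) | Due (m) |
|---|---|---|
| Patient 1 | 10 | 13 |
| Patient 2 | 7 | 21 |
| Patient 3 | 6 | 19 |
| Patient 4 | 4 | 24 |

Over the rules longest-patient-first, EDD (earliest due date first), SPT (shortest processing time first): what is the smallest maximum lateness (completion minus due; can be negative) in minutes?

3

LPT (decreasing processing time): Patient 1 Patient 2 Patient 3 Patient 4.
Patient 1: 0→10, due 13, lateness -3
Patient 2: 10→17, due 21, lateness -4
Patient 3: 17→23, due 19, lateness 4
Patient 4: 23→27, due 24, lateness 3
Maximum = 4.
EDD (increasing due date): Patient 1 Patient 3 Patient 2 Patient 4.
Patient 1: 0→10, due 13, lateness -3
Patient 3: 10→16, due 19, lateness -3
Patient 2: 16→23, due 21, lateness 2
Patient 4: 23→27, due 24, lateness 3
Maximum = 3.
SPT (increasing processing time): Patient 4 Patient 3 Patient 2 Patient 1.
Patient 4: 0→4, due 24, lateness -20
Patient 3: 4→10, due 19, lateness -9
Patient 2: 10→17, due 21, lateness -4
Patient 1: 17→27, due 13, lateness 14
Maximum = 14.
LPT 4, EDD 3, SPT 14 → minimum 3.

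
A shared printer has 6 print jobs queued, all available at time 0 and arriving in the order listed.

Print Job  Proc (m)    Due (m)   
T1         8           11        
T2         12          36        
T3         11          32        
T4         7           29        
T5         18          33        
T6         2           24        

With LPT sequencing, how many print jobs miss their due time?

4

LPT (decreasing processing time): T5 T2 T3 T1 T4 T6.
T5: 0→18, due 33, tardiness 0
T2: 18→30, due 36, tardiness 0
T3: 30→41, due 32, tardiness 9
T1: 41→49, due 11, tardiness 38
T4: 49→56, due 29, tardiness 27
T6: 56→58, due 24, tardiness 34
Late print jobs: 4.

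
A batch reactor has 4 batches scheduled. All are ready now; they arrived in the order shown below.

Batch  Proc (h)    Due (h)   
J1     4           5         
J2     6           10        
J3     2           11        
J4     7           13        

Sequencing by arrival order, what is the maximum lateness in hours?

FIFO (arrival order): J1 J2 J3 J4.
J1: 0→4, due 5, lateness -1
J2: 4→10, due 10, lateness 0
J3: 10→12, due 11, lateness 1
J4: 12→19, due 13, lateness 6
Maximum = 6.

6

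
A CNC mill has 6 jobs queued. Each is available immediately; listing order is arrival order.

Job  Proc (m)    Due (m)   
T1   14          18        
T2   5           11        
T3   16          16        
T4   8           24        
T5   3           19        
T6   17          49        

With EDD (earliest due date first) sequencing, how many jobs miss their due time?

EDD (increasing due date): T2 T3 T1 T5 T4 T6.
T2: 0→5, due 11, tardiness 0
T3: 5→21, due 16, tardiness 5
T1: 21→35, due 18, tardiness 17
T5: 35→38, due 19, tardiness 19
T4: 38→46, due 24, tardiness 22
T6: 46→63, due 49, tardiness 14
Late jobs: 5.

5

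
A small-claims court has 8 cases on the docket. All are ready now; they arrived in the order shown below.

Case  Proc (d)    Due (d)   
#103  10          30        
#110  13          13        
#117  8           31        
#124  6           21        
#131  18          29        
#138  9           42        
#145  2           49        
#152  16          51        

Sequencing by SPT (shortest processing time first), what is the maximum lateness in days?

SPT (increasing processing time): #145 #124 #117 #138 #103 #110 #152 #131.
#145: 0→2, due 49, lateness -47
#124: 2→8, due 21, lateness -13
#117: 8→16, due 31, lateness -15
#138: 16→25, due 42, lateness -17
#103: 25→35, due 30, lateness 5
#110: 35→48, due 13, lateness 35
#152: 48→64, due 51, lateness 13
#131: 64→82, due 29, lateness 53
Maximum = 53.

53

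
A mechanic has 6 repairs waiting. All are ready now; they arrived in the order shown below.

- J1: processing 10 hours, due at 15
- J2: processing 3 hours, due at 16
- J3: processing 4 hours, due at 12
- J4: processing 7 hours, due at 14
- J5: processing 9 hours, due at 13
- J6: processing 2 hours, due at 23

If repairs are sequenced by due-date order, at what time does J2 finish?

33

EDD (increasing due date): J3 J5 J4 J1 J2 J6.
J3: 0→4
J5: 4→13
J4: 13→20
J1: 20→30
J2: 30→33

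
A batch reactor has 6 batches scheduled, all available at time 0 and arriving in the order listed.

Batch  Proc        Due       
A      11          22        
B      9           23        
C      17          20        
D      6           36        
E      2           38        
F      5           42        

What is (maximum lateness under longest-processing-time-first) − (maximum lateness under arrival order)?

-3

LPT (decreasing processing time): C A B D F E.
C: 0→17, due 20, lateness -3
A: 17→28, due 22, lateness 6
B: 28→37, due 23, lateness 14
D: 37→43, due 36, lateness 7
F: 43→48, due 42, lateness 6
E: 48→50, due 38, lateness 12
Maximum = 14.
FIFO (arrival order): A B C D E F.
A: 0→11, due 22, lateness -11
B: 11→20, due 23, lateness -3
C: 20→37, due 20, lateness 17
D: 37→43, due 36, lateness 7
E: 43→45, due 38, lateness 7
F: 45→50, due 42, lateness 8
Maximum = 17.
Difference = 14 − 17 = -3.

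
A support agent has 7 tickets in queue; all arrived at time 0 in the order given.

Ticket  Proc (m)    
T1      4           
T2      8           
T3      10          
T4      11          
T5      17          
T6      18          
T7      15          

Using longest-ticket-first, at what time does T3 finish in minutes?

LPT (decreasing processing time): T6 T5 T7 T4 T3 T2 T1.
T6: 0→18
T5: 18→35
T7: 35→50
T4: 50→61
T3: 61→71

71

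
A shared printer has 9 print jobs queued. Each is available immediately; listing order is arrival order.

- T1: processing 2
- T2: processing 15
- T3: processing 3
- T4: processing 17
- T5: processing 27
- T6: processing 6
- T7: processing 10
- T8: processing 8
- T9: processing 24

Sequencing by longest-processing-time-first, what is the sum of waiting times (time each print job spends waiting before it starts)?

LPT (decreasing processing time): T5 T9 T4 T2 T7 T8 T6 T3 T1.
T5: waits 0, runs 0→27
T9: waits 27, runs 27→51
T4: waits 51, runs 51→68
T2: waits 68, runs 68→83
T7: waits 83, runs 83→93
T8: waits 93, runs 93→101
T6: waits 101, runs 101→107
T3: waits 107, runs 107→110
T1: waits 110, runs 110→112
Sum = 0+27+51+68+83+93+101+107+110 = 640.

640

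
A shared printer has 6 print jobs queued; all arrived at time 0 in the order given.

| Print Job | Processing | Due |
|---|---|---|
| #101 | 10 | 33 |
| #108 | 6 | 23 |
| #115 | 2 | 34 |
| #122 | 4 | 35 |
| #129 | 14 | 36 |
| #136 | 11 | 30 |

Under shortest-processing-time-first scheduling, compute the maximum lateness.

11

SPT (increasing processing time): #115 #122 #108 #101 #136 #129.
#115: 0→2, due 34, lateness -32
#122: 2→6, due 35, lateness -29
#108: 6→12, due 23, lateness -11
#101: 12→22, due 33, lateness -11
#136: 22→33, due 30, lateness 3
#129: 33→47, due 36, lateness 11
Maximum = 11.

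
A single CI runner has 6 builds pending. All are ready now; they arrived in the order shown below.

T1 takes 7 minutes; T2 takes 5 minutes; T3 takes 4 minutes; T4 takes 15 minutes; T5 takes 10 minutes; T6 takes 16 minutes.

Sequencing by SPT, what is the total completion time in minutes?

153

SPT (increasing processing time): T3 T2 T1 T5 T4 T6.
T3: 0→4
T2: 4→9
T1: 9→16
T5: 16→26
T4: 26→41
T6: 41→57
Sum = 4+9+16+26+41+57 = 153.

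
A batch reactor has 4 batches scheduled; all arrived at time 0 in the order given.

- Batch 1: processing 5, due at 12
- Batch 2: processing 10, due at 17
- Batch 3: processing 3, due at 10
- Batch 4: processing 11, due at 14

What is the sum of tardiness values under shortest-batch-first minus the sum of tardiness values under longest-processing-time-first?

SPT (increasing processing time): Batch 3 Batch 1 Batch 2 Batch 4.
Batch 3: 0→3, due 10, tardiness 0
Batch 1: 3→8, due 12, tardiness 0
Batch 2: 8→18, due 17, tardiness 1
Batch 4: 18→29, due 14, tardiness 15
Sum = 0+0+1+15 = 16.
LPT (decreasing processing time): Batch 4 Batch 2 Batch 1 Batch 3.
Batch 4: 0→11, due 14, tardiness 0
Batch 2: 11→21, due 17, tardiness 4
Batch 1: 21→26, due 12, tardiness 14
Batch 3: 26→29, due 10, tardiness 19
Sum = 0+4+14+19 = 37.
Difference = 16 − 37 = -21.

-21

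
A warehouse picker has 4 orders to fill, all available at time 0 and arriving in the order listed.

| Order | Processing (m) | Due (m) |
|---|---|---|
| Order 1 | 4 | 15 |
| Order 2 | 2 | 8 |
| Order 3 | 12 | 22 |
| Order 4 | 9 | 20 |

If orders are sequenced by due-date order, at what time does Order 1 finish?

6

EDD (increasing due date): Order 2 Order 1 Order 4 Order 3.
Order 2: 0→2
Order 1: 2→6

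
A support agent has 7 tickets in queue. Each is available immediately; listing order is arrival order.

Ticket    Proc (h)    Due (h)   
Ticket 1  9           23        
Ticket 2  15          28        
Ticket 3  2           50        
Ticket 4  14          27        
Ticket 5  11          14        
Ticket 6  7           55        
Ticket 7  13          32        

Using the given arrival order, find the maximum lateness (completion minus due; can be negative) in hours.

39

FIFO (arrival order): Ticket 1 Ticket 2 Ticket 3 Ticket 4 Ticket 5 Ticket 6 Ticket 7.
Ticket 1: 0→9, due 23, lateness -14
Ticket 2: 9→24, due 28, lateness -4
Ticket 3: 24→26, due 50, lateness -24
Ticket 4: 26→40, due 27, lateness 13
Ticket 5: 40→51, due 14, lateness 37
Ticket 6: 51→58, due 55, lateness 3
Ticket 7: 58→71, due 32, lateness 39
Maximum = 39.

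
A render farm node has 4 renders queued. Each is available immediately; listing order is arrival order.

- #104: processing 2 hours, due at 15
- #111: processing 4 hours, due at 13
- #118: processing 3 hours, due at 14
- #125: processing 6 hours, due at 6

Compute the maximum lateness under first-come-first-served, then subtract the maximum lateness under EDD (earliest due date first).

FIFO (arrival order): #104 #111 #118 #125.
#104: 0→2, due 15, lateness -13
#111: 2→6, due 13, lateness -7
#118: 6→9, due 14, lateness -5
#125: 9→15, due 6, lateness 9
Maximum = 9.
EDD (increasing due date): #125 #111 #118 #104.
#125: 0→6, due 6, lateness 0
#111: 6→10, due 13, lateness -3
#118: 10→13, due 14, lateness -1
#104: 13→15, due 15, lateness 0
Maximum = 0.
Difference = 9 − 0 = 9.

9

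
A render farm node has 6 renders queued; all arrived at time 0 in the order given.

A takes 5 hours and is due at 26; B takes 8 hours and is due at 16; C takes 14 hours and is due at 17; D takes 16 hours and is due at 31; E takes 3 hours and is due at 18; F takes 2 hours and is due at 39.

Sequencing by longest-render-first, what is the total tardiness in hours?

89

LPT (decreasing processing time): D C B A E F.
D: 0→16, due 31, tardiness 0
C: 16→30, due 17, tardiness 13
B: 30→38, due 16, tardiness 22
A: 38→43, due 26, tardiness 17
E: 43→46, due 18, tardiness 28
F: 46→48, due 39, tardiness 9
Sum = 0+13+22+17+28+9 = 89.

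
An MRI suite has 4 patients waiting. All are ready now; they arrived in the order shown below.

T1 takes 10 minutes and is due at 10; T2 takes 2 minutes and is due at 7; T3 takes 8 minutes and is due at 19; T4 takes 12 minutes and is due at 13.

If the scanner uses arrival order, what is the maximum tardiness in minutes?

19

FIFO (arrival order): T1 T2 T3 T4.
T1: 0→10, due 10, tardiness 0
T2: 10→12, due 7, tardiness 5
T3: 12→20, due 19, tardiness 1
T4: 20→32, due 13, tardiness 19
Maximum = 19.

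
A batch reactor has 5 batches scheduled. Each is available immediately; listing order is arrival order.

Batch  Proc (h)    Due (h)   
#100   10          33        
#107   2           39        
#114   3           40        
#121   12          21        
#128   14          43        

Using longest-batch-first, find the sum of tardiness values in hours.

10

LPT (decreasing processing time): #128 #121 #100 #114 #107.
#128: 0→14, due 43, tardiness 0
#121: 14→26, due 21, tardiness 5
#100: 26→36, due 33, tardiness 3
#114: 36→39, due 40, tardiness 0
#107: 39→41, due 39, tardiness 2
Sum = 0+5+3+0+2 = 10.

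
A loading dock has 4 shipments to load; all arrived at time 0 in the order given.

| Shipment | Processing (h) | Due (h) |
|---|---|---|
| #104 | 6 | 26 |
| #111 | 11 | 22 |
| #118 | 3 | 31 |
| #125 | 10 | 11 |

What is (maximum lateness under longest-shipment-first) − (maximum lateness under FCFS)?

-9

LPT (decreasing processing time): #111 #125 #104 #118.
#111: 0→11, due 22, lateness -11
#125: 11→21, due 11, lateness 10
#104: 21→27, due 26, lateness 1
#118: 27→30, due 31, lateness -1
Maximum = 10.
FIFO (arrival order): #104 #111 #118 #125.
#104: 0→6, due 26, lateness -20
#111: 6→17, due 22, lateness -5
#118: 17→20, due 31, lateness -11
#125: 20→30, due 11, lateness 19
Maximum = 19.
Difference = 10 − 19 = -9.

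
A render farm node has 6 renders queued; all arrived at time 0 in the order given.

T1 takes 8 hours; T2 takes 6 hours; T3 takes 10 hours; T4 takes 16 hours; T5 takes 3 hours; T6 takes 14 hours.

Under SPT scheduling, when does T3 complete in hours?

SPT (increasing processing time): T5 T2 T1 T3 T6 T4.
T5: 0→3
T2: 3→9
T1: 9→17
T3: 17→27

27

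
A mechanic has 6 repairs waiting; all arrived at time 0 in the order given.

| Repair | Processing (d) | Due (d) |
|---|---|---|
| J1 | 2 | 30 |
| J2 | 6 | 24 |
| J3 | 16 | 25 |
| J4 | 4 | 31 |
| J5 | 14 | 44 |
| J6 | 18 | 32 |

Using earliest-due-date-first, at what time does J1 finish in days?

24

EDD (increasing due date): J2 J3 J1 J4 J6 J5.
J2: 0→6
J3: 6→22
J1: 22→24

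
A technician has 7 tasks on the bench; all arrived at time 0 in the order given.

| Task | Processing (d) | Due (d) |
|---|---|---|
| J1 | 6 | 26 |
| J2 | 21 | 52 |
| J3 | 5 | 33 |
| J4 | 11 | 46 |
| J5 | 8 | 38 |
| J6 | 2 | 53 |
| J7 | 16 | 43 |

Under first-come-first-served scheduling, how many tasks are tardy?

FIFO (arrival order): J1 J2 J3 J4 J5 J6 J7.
J1: 0→6, due 26, tardiness 0
J2: 6→27, due 52, tardiness 0
J3: 27→32, due 33, tardiness 0
J4: 32→43, due 46, tardiness 0
J5: 43→51, due 38, tardiness 13
J6: 51→53, due 53, tardiness 0
J7: 53→69, due 43, tardiness 26
Late tasks: 2.

2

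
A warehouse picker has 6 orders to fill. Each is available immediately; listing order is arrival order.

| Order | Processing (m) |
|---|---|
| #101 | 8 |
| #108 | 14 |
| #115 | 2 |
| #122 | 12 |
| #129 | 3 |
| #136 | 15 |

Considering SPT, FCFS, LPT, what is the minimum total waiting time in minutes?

SPT (increasing processing time): #115 #129 #101 #122 #108 #136.
#115: waits 0, runs 0→2
#129: waits 2, runs 2→5
#101: waits 5, runs 5→13
#122: waits 13, runs 13→25
#108: waits 25, runs 25→39
#136: waits 39, runs 39→54
Sum = 0+2+5+13+25+39 = 84.
FIFO (arrival order): #101 #108 #115 #122 #129 #136.
#101: waits 0, runs 0→8
#108: waits 8, runs 8→22
#115: waits 22, runs 22→24
#122: waits 24, runs 24→36
#129: waits 36, runs 36→39
#136: waits 39, runs 39→54
Sum = 0+8+22+24+36+39 = 129.
LPT (decreasing processing time): #136 #108 #122 #101 #129 #115.
#136: waits 0, runs 0→15
#108: waits 15, runs 15→29
#122: waits 29, runs 29→41
#101: waits 41, runs 41→49
#129: waits 49, runs 49→52
#115: waits 52, runs 52→54
Sum = 0+15+29+41+49+52 = 186.
SPT 84, FIFO 129, LPT 186 → minimum 84.

84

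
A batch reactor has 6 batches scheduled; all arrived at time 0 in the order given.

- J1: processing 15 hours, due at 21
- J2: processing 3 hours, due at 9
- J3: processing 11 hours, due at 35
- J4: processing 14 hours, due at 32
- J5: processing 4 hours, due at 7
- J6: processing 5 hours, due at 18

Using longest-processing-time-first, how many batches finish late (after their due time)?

4

LPT (decreasing processing time): J1 J4 J3 J6 J5 J2.
J1: 0→15, due 21, tardiness 0
J4: 15→29, due 32, tardiness 0
J3: 29→40, due 35, tardiness 5
J6: 40→45, due 18, tardiness 27
J5: 45→49, due 7, tardiness 42
J2: 49→52, due 9, tardiness 43
Late batches: 4.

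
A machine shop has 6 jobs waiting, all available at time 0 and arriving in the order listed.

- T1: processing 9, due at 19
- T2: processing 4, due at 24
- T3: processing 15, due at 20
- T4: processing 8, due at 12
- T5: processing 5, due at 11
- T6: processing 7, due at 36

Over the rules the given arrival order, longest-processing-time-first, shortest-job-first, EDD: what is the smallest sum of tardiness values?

FIFO (arrival order): T1 T2 T3 T4 T5 T6.
T1: 0→9, due 19, tardiness 0
T2: 9→13, due 24, tardiness 0
T3: 13→28, due 20, tardiness 8
T4: 28→36, due 12, tardiness 24
T5: 36→41, due 11, tardiness 30
T6: 41→48, due 36, tardiness 12
Sum = 0+0+8+24+30+12 = 74.
LPT (decreasing processing time): T3 T1 T4 T6 T5 T2.
T3: 0→15, due 20, tardiness 0
T1: 15→24, due 19, tardiness 5
T4: 24→32, due 12, tardiness 20
T6: 32→39, due 36, tardiness 3
T5: 39→44, due 11, tardiness 33
T2: 44→48, due 24, tardiness 24
Sum = 0+5+20+3+33+24 = 85.
SPT (increasing processing time): T2 T5 T6 T4 T1 T3.
T2: 0→4, due 24, tardiness 0
T5: 4→9, due 11, tardiness 0
T6: 9→16, due 36, tardiness 0
T4: 16→24, due 12, tardiness 12
T1: 24→33, due 19, tardiness 14
T3: 33→48, due 20, tardiness 28
Sum = 0+0+0+12+14+28 = 54.
EDD (increasing due date): T5 T4 T1 T3 T2 T6.
T5: 0→5, due 11, tardiness 0
T4: 5→13, due 12, tardiness 1
T1: 13→22, due 19, tardiness 3
T3: 22→37, due 20, tardiness 17
T2: 37→41, due 24, tardiness 17
T6: 41→48, due 36, tardiness 12
Sum = 0+1+3+17+17+12 = 50.
FIFO 74, LPT 85, SPT 54, EDD 50 → minimum 50.

50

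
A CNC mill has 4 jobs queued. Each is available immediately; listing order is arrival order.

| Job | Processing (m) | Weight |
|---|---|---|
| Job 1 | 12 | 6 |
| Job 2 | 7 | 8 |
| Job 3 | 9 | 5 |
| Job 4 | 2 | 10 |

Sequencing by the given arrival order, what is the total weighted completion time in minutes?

664

FIFO (arrival order): Job 1 Job 2 Job 3 Job 4.
Job 1: finishes 12, weight 6, w·C = 72
Job 2: finishes 19, weight 8, w·C = 152
Job 3: finishes 28, weight 5, w·C = 140
Job 4: finishes 30, weight 10, w·C = 300
Sum = 72+152+140+300 = 664.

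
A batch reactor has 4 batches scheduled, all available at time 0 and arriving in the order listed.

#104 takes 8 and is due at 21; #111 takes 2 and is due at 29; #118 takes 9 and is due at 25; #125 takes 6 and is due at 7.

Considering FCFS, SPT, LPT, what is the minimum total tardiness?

FIFO (arrival order): #104 #111 #118 #125.
#104: 0→8, due 21, tardiness 0
#111: 8→10, due 29, tardiness 0
#118: 10→19, due 25, tardiness 0
#125: 19→25, due 7, tardiness 18
Sum = 0+0+0+18 = 18.
SPT (increasing processing time): #111 #125 #104 #118.
#111: 0→2, due 29, tardiness 0
#125: 2→8, due 7, tardiness 1
#104: 8→16, due 21, tardiness 0
#118: 16→25, due 25, tardiness 0
Sum = 0+1+0+0 = 1.
LPT (decreasing processing time): #118 #104 #125 #111.
#118: 0→9, due 25, tardiness 0
#104: 9→17, due 21, tardiness 0
#125: 17→23, due 7, tardiness 16
#111: 23→25, due 29, tardiness 0
Sum = 0+0+16+0 = 16.
FIFO 18, SPT 1, LPT 16 → minimum 1.

1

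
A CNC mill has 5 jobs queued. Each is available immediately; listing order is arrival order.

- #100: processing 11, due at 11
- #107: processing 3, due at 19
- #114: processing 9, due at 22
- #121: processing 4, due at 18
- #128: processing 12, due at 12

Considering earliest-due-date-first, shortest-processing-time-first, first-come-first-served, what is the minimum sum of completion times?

EDD (increasing due date): #100 #128 #121 #107 #114.
#100: 0→11
#128: 11→23
#121: 23→27
#107: 27→30
#114: 30→39
Sum = 11+23+27+30+39 = 130.
SPT (increasing processing time): #107 #121 #114 #100 #128.
#107: 0→3
#121: 3→7
#114: 7→16
#100: 16→27
#128: 27→39
Sum = 3+7+16+27+39 = 92.
FIFO (arrival order): #100 #107 #114 #121 #128.
#100: 0→11
#107: 11→14
#114: 14→23
#121: 23→27
#128: 27→39
Sum = 11+14+23+27+39 = 114.
EDD 130, SPT 92, FIFO 114 → minimum 92.

92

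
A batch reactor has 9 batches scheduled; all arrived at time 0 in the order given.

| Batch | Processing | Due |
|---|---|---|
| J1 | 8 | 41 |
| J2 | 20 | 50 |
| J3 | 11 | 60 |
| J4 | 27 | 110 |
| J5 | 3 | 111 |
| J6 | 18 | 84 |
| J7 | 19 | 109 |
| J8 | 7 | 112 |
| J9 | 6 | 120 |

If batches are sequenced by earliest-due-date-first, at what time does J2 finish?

EDD (increasing due date): J1 J2 J3 J6 J7 J4 J5 J8 J9.
J1: 0→8
J2: 8→28

28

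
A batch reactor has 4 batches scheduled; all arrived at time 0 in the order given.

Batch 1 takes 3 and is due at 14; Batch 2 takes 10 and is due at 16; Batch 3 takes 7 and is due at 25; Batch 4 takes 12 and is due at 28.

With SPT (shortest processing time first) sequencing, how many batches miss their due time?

2

SPT (increasing processing time): Batch 1 Batch 3 Batch 2 Batch 4.
Batch 1: 0→3, due 14, tardiness 0
Batch 3: 3→10, due 25, tardiness 0
Batch 2: 10→20, due 16, tardiness 4
Batch 4: 20→32, due 28, tardiness 4
Late batches: 2.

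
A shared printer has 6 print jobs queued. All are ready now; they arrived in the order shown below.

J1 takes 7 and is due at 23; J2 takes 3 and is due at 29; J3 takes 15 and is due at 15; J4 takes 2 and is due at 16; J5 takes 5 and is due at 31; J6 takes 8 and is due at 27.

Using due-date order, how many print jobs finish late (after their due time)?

5

EDD (increasing due date): J3 J4 J1 J6 J2 J5.
J3: 0→15, due 15, tardiness 0
J4: 15→17, due 16, tardiness 1
J1: 17→24, due 23, tardiness 1
J6: 24→32, due 27, tardiness 5
J2: 32→35, due 29, tardiness 6
J5: 35→40, due 31, tardiness 9
Late print jobs: 5.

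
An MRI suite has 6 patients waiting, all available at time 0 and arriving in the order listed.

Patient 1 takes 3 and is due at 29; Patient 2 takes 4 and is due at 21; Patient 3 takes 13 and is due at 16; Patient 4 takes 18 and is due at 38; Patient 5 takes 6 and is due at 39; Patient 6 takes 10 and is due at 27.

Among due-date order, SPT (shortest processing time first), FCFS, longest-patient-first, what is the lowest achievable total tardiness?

26

EDD (increasing due date): Patient 3 Patient 2 Patient 6 Patient 1 Patient 4 Patient 5.
Patient 3: 0→13, due 16, tardiness 0
Patient 2: 13→17, due 21, tardiness 0
Patient 6: 17→27, due 27, tardiness 0
Patient 1: 27→30, due 29, tardiness 1
Patient 4: 30→48, due 38, tardiness 10
Patient 5: 48→54, due 39, tardiness 15
Sum = 0+0+0+1+10+15 = 26.
SPT (increasing processing time): Patient 1 Patient 2 Patient 5 Patient 6 Patient 3 Patient 4.
Patient 1: 0→3, due 29, tardiness 0
Patient 2: 3→7, due 21, tardiness 0
Patient 5: 7→13, due 39, tardiness 0
Patient 6: 13→23, due 27, tardiness 0
Patient 3: 23→36, due 16, tardiness 20
Patient 4: 36→54, due 38, tardiness 16
Sum = 0+0+0+0+20+16 = 36.
FIFO (arrival order): Patient 1 Patient 2 Patient 3 Patient 4 Patient 5 Patient 6.
Patient 1: 0→3, due 29, tardiness 0
Patient 2: 3→7, due 21, tardiness 0
Patient 3: 7→20, due 16, tardiness 4
Patient 4: 20→38, due 38, tardiness 0
Patient 5: 38→44, due 39, tardiness 5
Patient 6: 44→54, due 27, tardiness 27
Sum = 0+0+4+0+5+27 = 36.
LPT (decreasing processing time): Patient 4 Patient 3 Patient 6 Patient 5 Patient 2 Patient 1.
Patient 4: 0→18, due 38, tardiness 0
Patient 3: 18→31, due 16, tardiness 15
Patient 6: 31→41, due 27, tardiness 14
Patient 5: 41→47, due 39, tardiness 8
Patient 2: 47→51, due 21, tardiness 30
Patient 1: 51→54, due 29, tardiness 25
Sum = 0+15+14+8+30+25 = 92.
EDD 26, SPT 36, FIFO 36, LPT 92 → minimum 26.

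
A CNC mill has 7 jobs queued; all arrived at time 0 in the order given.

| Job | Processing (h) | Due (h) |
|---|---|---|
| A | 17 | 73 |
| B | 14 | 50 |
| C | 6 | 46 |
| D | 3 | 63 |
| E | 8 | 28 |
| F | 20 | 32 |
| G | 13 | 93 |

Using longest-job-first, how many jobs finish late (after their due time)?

LPT (decreasing processing time): F A B G E C D.
F: 0→20, due 32, tardiness 0
A: 20→37, due 73, tardiness 0
B: 37→51, due 50, tardiness 1
G: 51→64, due 93, tardiness 0
E: 64→72, due 28, tardiness 44
C: 72→78, due 46, tardiness 32
D: 78→81, due 63, tardiness 18
Late jobs: 4.

4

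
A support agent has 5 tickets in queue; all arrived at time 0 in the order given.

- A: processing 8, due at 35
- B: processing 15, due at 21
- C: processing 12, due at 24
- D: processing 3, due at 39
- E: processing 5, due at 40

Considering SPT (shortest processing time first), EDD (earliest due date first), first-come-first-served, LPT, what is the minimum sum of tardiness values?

6

SPT (increasing processing time): D E A C B.
D: 0→3, due 39, tardiness 0
E: 3→8, due 40, tardiness 0
A: 8→16, due 35, tardiness 0
C: 16→28, due 24, tardiness 4
B: 28→43, due 21, tardiness 22
Sum = 0+0+0+4+22 = 26.
EDD (increasing due date): B C A D E.
B: 0→15, due 21, tardiness 0
C: 15→27, due 24, tardiness 3
A: 27→35, due 35, tardiness 0
D: 35→38, due 39, tardiness 0
E: 38→43, due 40, tardiness 3
Sum = 0+3+0+0+3 = 6.
FIFO (arrival order): A B C D E.
A: 0→8, due 35, tardiness 0
B: 8→23, due 21, tardiness 2
C: 23→35, due 24, tardiness 11
D: 35→38, due 39, tardiness 0
E: 38→43, due 40, tardiness 3
Sum = 0+2+11+0+3 = 16.
LPT (decreasing processing time): B C A E D.
B: 0→15, due 21, tardiness 0
C: 15→27, due 24, tardiness 3
A: 27→35, due 35, tardiness 0
E: 35→40, due 40, tardiness 0
D: 40→43, due 39, tardiness 4
Sum = 0+3+0+0+4 = 7.
SPT 26, EDD 6, FIFO 16, LPT 7 → minimum 6.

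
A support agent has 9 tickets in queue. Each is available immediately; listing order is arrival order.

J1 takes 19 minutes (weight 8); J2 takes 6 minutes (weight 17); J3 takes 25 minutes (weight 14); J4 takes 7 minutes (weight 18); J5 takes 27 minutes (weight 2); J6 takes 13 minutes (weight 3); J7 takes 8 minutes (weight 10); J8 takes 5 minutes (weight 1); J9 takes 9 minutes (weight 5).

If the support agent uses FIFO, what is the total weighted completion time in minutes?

FIFO (arrival order): J1 J2 J3 J4 J5 J6 J7 J8 J9.
J1: finishes 19, weight 8, w·C = 152
J2: finishes 25, weight 17, w·C = 425
J3: finishes 50, weight 14, w·C = 700
J4: finishes 57, weight 18, w·C = 1026
J5: finishes 84, weight 2, w·C = 168
J6: finishes 97, weight 3, w·C = 291
J7: finishes 105, weight 10, w·C = 1050
J8: finishes 110, weight 1, w·C = 110
J9: finishes 119, weight 5, w·C = 595
Sum = 152+425+700+1026+168+291+1050+110+595 = 4517.

4517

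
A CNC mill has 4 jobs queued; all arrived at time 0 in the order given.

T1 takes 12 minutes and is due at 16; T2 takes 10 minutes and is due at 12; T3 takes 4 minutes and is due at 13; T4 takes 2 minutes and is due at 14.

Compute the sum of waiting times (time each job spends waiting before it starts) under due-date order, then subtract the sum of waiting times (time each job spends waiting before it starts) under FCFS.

-20

EDD (increasing due date): T2 T3 T4 T1.
T2: waits 0, runs 0→10
T3: waits 10, runs 10→14
T4: waits 14, runs 14→16
T1: waits 16, runs 16→28
Sum = 0+10+14+16 = 40.
FIFO (arrival order): T1 T2 T3 T4.
T1: waits 0, runs 0→12
T2: waits 12, runs 12→22
T3: waits 22, runs 22→26
T4: waits 26, runs 26→28
Sum = 0+12+22+26 = 60.
Difference = 40 − 60 = -20.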